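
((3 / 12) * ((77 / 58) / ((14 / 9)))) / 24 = 33 / 3712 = 0.01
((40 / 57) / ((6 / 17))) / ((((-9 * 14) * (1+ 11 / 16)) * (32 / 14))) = -170 / 41553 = -0.00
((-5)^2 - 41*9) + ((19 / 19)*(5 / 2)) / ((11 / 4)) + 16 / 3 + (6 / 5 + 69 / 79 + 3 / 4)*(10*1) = -309.52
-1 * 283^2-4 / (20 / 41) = -400486 / 5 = -80097.20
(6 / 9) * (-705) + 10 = -460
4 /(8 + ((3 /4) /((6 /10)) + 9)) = 16 /73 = 0.22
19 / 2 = 9.50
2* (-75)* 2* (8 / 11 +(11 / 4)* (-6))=52050 / 11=4731.82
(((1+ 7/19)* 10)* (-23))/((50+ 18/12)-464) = 2392/3135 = 0.76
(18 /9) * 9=18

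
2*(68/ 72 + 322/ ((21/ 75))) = 2301.89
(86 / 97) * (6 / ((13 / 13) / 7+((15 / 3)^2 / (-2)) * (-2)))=903 / 4268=0.21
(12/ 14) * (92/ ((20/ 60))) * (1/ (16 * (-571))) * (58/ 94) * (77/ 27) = -7337/ 161022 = -0.05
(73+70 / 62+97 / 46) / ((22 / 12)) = 326145 / 7843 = 41.58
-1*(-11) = 11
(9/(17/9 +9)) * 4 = 162/49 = 3.31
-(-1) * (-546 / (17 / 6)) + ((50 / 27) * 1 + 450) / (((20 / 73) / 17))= 12780718 / 459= 27844.70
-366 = -366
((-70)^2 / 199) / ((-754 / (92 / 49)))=-4600 / 75023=-0.06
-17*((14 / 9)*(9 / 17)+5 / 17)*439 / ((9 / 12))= -33364 / 3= -11121.33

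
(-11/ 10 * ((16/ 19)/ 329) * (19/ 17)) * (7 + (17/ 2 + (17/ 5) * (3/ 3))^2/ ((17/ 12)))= -33616/ 99875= -0.34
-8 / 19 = -0.42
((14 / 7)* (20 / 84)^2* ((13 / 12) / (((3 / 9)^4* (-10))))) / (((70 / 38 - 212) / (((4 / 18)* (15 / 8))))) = 6175 / 3130512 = 0.00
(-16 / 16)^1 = -1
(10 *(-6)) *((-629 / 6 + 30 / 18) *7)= 43330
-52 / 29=-1.79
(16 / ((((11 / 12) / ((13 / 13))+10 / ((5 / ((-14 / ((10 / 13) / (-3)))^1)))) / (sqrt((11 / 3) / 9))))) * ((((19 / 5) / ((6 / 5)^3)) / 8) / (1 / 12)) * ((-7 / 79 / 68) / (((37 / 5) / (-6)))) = 166250 * sqrt(33) / 2954775933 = 0.00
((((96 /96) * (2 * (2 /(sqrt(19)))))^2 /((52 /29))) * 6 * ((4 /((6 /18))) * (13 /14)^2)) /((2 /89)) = 1207908 /931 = 1297.43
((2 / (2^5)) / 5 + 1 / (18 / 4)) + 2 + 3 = 3769 / 720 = 5.23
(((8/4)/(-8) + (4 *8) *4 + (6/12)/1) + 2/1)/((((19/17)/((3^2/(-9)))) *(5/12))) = -26571/95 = -279.69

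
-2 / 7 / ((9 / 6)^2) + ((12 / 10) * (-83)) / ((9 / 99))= -345154 / 315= -1095.73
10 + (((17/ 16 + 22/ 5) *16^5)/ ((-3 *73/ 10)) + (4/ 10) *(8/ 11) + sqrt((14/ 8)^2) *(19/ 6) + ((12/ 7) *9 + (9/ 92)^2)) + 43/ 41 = -7651700004287683/ 29259328560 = -261513.18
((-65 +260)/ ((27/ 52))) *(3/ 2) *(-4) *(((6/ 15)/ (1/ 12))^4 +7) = -1211936.41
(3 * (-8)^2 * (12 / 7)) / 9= 256 / 7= 36.57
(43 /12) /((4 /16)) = 43 /3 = 14.33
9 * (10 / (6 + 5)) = 90 / 11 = 8.18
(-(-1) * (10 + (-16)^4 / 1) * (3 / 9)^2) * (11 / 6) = 360503 / 27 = 13351.96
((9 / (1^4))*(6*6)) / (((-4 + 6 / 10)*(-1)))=1620 / 17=95.29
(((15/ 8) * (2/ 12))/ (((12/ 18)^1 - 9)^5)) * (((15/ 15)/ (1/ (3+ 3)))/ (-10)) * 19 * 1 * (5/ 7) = 13851/ 218750000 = 0.00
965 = 965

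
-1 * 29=-29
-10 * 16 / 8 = -20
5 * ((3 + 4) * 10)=350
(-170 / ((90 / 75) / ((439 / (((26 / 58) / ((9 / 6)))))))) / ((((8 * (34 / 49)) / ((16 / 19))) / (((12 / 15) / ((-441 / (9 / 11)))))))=46.86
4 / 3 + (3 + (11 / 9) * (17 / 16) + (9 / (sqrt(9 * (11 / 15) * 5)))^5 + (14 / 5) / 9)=15.38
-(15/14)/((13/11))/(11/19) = -285/182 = -1.57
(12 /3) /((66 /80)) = 160 /33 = 4.85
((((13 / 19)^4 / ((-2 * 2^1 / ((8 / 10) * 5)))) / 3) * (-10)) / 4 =142805 / 781926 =0.18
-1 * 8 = -8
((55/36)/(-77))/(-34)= 5/8568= 0.00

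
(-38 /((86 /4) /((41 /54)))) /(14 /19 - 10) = 14801 /102168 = 0.14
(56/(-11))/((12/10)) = -140/33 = -4.24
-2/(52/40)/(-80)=1/52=0.02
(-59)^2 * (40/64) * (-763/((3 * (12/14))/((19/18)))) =-1766241995/2592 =-681420.52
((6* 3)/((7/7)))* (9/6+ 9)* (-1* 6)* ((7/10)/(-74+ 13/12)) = 6804/625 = 10.89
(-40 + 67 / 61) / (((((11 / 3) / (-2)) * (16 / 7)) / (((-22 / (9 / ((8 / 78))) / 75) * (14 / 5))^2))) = 95502176 / 117425953125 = 0.00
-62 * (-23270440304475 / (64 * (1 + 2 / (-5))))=1202306082397875 / 32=37572065074933.59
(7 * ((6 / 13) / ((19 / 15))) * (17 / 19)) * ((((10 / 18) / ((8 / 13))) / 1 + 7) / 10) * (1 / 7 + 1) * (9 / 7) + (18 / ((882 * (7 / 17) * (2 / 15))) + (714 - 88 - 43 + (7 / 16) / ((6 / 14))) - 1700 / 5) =19087883611 / 77265552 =247.04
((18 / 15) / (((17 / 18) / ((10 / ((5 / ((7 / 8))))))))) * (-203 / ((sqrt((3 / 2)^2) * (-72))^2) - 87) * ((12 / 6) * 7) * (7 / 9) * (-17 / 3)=348135053 / 29160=11938.79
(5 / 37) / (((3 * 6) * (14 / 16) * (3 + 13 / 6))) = 40 / 24087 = 0.00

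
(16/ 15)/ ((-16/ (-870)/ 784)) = 45472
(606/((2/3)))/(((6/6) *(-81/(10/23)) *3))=-1.63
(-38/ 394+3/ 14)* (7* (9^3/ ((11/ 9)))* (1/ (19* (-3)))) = -710775/ 82346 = -8.63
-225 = -225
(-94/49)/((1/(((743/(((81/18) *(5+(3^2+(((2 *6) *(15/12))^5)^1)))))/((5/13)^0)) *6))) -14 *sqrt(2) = -14 *sqrt(2) -279368/111630183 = -19.80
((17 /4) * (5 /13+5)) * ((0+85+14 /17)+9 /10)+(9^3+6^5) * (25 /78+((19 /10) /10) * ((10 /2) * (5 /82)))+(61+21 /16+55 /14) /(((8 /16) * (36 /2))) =933160223 /179088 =5210.62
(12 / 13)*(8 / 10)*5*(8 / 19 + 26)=24096 / 247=97.55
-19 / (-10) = 19 / 10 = 1.90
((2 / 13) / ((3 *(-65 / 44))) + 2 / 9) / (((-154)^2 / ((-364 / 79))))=-1426 / 39144105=-0.00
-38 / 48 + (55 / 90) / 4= -23 / 36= -0.64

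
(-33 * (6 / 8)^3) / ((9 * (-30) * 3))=11 / 640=0.02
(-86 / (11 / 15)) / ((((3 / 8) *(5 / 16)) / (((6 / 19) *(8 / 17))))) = -528384 / 3553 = -148.71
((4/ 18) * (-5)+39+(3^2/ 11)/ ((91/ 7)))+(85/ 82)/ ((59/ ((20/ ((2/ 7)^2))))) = 263109047/ 6226506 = 42.26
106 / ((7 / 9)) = 954 / 7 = 136.29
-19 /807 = -0.02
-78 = -78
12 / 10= 6 / 5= 1.20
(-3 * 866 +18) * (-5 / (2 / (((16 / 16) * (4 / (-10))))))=-2580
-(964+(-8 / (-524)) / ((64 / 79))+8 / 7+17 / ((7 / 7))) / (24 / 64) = -2619.10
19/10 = 1.90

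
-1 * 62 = -62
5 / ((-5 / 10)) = -10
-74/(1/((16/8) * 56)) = -8288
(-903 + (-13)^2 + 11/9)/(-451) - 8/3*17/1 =-177413/4059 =-43.71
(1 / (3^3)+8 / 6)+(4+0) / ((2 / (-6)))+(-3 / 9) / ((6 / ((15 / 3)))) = -589 / 54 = -10.91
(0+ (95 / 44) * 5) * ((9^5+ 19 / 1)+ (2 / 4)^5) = 897834075 / 1408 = 637666.25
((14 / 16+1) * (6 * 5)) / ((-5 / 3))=-135 / 4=-33.75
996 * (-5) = -4980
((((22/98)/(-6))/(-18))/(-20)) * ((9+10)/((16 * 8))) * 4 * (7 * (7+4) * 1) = -2299/483840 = -0.00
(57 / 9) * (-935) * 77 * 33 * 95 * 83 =-118645240175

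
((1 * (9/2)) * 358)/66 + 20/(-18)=4613/198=23.30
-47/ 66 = -0.71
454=454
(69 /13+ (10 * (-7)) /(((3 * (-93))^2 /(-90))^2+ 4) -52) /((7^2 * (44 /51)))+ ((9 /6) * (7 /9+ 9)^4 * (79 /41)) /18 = 190877044982980788749 /130154150577719268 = 1466.55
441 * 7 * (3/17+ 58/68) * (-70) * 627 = -139473383.82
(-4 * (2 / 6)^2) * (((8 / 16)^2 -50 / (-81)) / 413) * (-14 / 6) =281 / 129033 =0.00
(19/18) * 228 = 722/3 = 240.67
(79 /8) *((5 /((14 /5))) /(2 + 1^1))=1975 /336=5.88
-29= -29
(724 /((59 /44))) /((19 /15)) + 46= 472.26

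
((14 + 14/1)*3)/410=42/205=0.20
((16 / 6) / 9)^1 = 8 / 27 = 0.30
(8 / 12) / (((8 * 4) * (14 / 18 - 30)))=-0.00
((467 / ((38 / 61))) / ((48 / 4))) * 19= 28487 / 24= 1186.96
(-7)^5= -16807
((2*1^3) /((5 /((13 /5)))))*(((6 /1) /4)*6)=234 /25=9.36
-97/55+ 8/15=-203/165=-1.23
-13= -13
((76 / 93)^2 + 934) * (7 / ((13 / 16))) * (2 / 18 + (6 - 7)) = -7243212032 / 1011933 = -7157.80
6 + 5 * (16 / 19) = 194 / 19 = 10.21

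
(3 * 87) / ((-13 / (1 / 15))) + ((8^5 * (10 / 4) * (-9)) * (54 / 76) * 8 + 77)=-5175612158 / 1235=-4190779.08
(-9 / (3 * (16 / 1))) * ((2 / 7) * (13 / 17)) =-39 / 952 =-0.04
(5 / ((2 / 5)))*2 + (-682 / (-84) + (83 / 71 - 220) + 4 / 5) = -2757037 / 14910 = -184.91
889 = 889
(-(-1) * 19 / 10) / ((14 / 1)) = 19 / 140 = 0.14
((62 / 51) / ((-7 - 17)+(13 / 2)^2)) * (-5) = -1240 / 3723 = -0.33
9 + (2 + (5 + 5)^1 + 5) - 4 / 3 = 74 / 3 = 24.67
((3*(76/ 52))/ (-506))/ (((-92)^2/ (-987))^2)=-55527633/ 471243289088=-0.00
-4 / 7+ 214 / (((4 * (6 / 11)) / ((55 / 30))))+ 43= 112013 / 504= 222.25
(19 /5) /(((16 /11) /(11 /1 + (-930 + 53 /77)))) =-2399.09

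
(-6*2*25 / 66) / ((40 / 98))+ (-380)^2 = 3176555 / 22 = 144388.86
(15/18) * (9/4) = 1.88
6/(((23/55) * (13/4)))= 1320/299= 4.41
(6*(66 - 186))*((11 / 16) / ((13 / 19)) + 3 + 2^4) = -187245 / 13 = -14403.46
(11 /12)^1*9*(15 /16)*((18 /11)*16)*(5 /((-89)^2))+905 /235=2962577 /744574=3.98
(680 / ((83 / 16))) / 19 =10880 / 1577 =6.90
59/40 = 1.48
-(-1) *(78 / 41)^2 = 6084 / 1681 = 3.62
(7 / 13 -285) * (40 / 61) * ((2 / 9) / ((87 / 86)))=-25442240 / 620919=-40.98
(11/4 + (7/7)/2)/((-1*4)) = -13/16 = -0.81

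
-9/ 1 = -9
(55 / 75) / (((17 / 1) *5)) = 11 / 1275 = 0.01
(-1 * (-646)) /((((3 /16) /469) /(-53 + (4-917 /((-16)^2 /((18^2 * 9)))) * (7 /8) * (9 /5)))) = -6397994516557 /240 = -26658310485.65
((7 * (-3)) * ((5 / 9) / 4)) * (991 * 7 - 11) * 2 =-121205 / 3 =-40401.67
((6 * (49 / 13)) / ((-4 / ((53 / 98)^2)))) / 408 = -2809 / 693056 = -0.00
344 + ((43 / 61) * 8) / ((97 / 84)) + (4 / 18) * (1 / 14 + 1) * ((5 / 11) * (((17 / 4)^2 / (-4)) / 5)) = 30510711631 / 87476928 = 348.79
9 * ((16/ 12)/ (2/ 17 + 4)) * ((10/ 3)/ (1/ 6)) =408/ 7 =58.29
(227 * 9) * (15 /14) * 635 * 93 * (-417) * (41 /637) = -30941132901075 /8918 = -3469514790.43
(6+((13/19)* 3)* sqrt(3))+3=39* sqrt(3)/19+9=12.56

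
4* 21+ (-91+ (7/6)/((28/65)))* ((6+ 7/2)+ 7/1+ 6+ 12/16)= -63001/32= -1968.78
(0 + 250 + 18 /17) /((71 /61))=215.70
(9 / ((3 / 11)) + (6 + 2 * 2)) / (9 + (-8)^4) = 43 / 4105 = 0.01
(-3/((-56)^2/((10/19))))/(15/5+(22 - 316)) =5/2889824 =0.00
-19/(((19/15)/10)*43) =-150/43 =-3.49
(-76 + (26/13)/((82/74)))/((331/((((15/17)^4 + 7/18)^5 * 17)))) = -3.72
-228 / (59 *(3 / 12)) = -912 / 59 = -15.46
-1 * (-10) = 10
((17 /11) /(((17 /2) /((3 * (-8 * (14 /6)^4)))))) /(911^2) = -38416 /246486537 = -0.00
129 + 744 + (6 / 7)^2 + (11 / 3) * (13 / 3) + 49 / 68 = 26699641 / 29988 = 890.34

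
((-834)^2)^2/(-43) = -483798149136/43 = -11251119747.35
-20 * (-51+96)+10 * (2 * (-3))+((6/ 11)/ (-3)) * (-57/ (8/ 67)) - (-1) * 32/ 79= -3033851/ 3476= -872.80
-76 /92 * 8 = -152 /23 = -6.61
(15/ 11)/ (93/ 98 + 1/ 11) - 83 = -91573/ 1121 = -81.69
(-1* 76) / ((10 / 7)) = -266 / 5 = -53.20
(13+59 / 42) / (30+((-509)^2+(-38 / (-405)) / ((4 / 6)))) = 27225 / 489720056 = 0.00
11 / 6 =1.83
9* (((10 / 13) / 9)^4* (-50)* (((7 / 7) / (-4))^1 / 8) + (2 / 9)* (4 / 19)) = 166864627 / 395598411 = 0.42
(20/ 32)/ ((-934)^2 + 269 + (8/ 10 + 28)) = 25/ 34906152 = 0.00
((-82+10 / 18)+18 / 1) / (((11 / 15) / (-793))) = 68606.52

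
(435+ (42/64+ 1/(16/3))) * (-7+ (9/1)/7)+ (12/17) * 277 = -2295.01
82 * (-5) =-410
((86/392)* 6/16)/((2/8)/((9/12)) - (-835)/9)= 1161/1313984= 0.00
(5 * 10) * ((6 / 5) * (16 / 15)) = 64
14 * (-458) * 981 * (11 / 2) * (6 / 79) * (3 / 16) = -155681757 / 316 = -492663.79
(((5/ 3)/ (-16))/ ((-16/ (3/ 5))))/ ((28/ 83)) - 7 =-6.99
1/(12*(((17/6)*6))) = 1/204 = 0.00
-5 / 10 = -0.50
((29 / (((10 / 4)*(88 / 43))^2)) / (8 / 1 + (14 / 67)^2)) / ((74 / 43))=0.08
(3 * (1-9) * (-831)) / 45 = 2216 / 5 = 443.20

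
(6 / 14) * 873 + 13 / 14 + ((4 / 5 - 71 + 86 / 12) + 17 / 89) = 312.23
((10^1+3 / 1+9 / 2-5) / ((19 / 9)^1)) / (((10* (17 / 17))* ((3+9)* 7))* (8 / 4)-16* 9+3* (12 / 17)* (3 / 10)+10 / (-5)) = 19125 / 4956872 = 0.00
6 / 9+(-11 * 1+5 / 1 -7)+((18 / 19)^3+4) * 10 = 744257 / 20577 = 36.17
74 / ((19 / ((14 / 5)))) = 1036 / 95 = 10.91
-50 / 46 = -1.09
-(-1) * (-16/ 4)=-4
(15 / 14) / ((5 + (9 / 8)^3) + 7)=1280 / 16037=0.08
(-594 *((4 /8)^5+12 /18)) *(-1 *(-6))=-19899 /8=-2487.38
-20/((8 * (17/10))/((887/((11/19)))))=-2253.07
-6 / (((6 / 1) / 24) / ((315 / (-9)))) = 840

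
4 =4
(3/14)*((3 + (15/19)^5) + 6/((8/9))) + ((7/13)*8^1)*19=151420491895/1802600072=84.00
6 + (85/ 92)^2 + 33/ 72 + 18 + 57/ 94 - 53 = -32319913/ 1193424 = -27.08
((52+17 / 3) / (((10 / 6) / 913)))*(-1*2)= -63179.60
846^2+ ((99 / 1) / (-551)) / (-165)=1971797583 / 2755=715716.00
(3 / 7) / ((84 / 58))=29 / 98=0.30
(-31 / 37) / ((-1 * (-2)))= -31 / 74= -0.42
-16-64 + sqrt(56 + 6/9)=-80 + sqrt(510)/3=-72.47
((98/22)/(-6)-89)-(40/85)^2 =-1715971/19074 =-89.96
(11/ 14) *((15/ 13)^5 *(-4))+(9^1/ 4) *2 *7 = 130327713/ 5198102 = 25.07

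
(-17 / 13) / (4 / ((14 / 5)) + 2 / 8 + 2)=-0.36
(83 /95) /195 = 83 /18525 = 0.00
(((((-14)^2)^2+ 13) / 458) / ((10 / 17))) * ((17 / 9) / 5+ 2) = 69902351 / 206100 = 339.17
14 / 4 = 7 / 2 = 3.50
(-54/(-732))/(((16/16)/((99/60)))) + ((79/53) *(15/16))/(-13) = 0.01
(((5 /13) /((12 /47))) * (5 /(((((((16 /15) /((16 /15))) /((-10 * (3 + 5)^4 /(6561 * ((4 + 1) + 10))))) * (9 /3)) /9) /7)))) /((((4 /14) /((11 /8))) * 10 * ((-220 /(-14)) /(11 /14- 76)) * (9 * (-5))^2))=36848 /492075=0.07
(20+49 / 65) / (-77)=-1349 / 5005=-0.27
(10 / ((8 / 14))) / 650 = 7 / 260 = 0.03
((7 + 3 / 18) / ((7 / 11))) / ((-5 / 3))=-473 / 70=-6.76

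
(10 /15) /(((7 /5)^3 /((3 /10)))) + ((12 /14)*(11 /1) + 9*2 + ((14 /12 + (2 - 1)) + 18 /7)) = 66349 /2058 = 32.24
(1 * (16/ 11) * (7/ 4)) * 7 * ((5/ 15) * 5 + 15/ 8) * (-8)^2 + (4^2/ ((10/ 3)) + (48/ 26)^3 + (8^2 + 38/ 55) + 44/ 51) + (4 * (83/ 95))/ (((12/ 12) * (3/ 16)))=161351624118/ 39029705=4134.07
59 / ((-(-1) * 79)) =59 / 79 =0.75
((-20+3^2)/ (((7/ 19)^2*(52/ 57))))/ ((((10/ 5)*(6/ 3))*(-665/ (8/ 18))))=3971/ 267540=0.01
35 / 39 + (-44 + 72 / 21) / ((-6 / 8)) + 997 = 287194 / 273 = 1051.99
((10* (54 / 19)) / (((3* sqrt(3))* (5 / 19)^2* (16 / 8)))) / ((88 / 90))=513* sqrt(3) / 22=40.39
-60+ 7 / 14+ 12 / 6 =-115 / 2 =-57.50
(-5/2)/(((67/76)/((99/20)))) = -1881/134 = -14.04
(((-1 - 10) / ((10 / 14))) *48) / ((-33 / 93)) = 10416 / 5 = 2083.20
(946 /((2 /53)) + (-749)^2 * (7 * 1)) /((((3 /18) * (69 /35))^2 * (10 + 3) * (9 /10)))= 193651724000 /61893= 3128814.63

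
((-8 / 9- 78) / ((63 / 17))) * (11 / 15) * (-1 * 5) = 132770 / 1701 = 78.05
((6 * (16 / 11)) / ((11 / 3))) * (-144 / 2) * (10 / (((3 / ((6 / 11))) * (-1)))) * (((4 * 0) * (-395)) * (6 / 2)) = 0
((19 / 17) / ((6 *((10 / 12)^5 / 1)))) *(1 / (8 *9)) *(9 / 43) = 3078 / 2284375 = 0.00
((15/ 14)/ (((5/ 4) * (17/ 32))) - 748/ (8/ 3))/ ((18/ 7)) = -7375/ 68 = -108.46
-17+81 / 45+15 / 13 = -913 / 65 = -14.05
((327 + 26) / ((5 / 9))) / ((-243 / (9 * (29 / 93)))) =-10237 / 1395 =-7.34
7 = 7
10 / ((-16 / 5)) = -25 / 8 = -3.12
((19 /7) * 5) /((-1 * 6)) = -95 /42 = -2.26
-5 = -5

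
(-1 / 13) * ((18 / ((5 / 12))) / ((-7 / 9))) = 4.27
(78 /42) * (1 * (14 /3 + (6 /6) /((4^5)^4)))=8.67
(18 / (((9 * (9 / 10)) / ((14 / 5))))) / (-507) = -56 / 4563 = -0.01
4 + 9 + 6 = 19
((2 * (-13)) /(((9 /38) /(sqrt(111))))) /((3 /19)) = -18772 * sqrt(111) /27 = -7325.01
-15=-15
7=7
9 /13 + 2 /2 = 22 /13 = 1.69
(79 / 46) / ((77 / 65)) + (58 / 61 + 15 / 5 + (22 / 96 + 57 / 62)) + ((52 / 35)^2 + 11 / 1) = 555773627141 / 28131272400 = 19.76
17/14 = 1.21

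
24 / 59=0.41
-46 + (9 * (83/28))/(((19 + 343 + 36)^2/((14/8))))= -116584597/2534464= -46.00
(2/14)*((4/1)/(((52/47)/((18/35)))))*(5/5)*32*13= 27072/245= 110.50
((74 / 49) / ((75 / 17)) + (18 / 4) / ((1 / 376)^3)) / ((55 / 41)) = 36042694381178 / 202125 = 178318834.29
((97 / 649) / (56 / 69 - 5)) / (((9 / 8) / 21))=-124936 / 187561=-0.67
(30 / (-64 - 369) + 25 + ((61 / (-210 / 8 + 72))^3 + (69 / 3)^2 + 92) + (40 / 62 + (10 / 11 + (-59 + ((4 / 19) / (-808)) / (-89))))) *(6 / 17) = 804603991181269 / 3858323939019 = 208.54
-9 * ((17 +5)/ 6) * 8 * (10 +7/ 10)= -14124/ 5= -2824.80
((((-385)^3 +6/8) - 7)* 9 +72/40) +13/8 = -20543987113/40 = -513599677.82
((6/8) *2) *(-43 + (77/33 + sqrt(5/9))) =-61 + sqrt(5)/2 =-59.88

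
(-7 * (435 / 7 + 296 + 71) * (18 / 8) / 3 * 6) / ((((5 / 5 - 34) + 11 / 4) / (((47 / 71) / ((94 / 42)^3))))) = 500760792 / 18977519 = 26.39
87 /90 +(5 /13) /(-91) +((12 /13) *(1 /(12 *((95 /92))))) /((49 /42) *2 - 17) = 7101139 /7417410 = 0.96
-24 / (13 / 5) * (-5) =46.15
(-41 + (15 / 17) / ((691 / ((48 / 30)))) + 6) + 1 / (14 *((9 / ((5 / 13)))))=-673357463 / 19241586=-34.99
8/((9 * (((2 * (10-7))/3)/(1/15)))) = 4/135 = 0.03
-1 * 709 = -709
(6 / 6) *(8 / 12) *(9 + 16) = 16.67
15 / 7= 2.14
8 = 8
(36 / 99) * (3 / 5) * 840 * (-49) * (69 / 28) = -243432 / 11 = -22130.18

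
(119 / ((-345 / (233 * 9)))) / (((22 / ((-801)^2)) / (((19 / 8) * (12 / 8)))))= -75149054.56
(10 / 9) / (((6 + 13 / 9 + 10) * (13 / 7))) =0.03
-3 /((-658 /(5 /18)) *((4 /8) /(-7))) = -5 /282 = -0.02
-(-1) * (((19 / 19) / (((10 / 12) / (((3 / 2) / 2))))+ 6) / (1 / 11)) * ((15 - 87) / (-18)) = 1518 / 5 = 303.60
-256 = -256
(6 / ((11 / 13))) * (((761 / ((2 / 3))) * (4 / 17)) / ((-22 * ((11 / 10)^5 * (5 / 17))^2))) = -1210903200000000 / 3138428376721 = -385.83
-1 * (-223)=223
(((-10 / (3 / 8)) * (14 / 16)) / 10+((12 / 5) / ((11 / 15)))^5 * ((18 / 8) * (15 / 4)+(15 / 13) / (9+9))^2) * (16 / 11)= 35449057935472 / 898181427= 39467.59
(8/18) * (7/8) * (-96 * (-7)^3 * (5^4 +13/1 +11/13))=319044880/39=8180637.95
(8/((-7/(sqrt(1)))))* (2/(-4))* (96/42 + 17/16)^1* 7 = 375/28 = 13.39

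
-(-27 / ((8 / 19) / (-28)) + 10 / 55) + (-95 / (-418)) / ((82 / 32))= -1619625 / 902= -1795.59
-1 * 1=-1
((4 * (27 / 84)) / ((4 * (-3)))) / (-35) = 0.00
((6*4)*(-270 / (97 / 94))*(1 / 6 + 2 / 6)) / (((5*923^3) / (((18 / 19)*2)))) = -2192832 / 1449207050681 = -0.00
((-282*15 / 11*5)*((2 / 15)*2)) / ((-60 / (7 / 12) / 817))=268793 / 66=4072.62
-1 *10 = -10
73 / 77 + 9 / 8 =1277 / 616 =2.07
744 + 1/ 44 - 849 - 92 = -8667/ 44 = -196.98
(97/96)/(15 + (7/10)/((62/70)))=3007/46992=0.06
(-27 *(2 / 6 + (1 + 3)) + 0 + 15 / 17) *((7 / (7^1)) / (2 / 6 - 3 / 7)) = 20727 / 17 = 1219.24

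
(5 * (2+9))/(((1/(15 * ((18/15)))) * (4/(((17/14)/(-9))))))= -935/28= -33.39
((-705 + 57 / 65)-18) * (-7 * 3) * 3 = 2957094 / 65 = 45493.75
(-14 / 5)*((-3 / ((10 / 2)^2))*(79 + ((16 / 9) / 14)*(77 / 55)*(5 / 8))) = 9968 / 375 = 26.58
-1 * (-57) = 57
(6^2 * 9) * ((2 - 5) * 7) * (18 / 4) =-30618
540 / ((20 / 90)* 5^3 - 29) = -4860 / 11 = -441.82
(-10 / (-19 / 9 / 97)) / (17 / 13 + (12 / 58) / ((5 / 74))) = 16456050 / 156503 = 105.15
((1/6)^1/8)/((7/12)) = 1/28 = 0.04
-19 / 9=-2.11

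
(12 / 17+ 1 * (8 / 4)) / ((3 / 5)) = 230 / 51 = 4.51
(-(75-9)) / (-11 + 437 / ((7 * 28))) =4312 / 573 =7.53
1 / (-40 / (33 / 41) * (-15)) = 11 / 8200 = 0.00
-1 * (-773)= 773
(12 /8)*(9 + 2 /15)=137 /10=13.70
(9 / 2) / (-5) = -0.90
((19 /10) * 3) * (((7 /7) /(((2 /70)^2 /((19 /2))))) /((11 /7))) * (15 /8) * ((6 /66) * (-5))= -139300875 /3872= -35976.47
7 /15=0.47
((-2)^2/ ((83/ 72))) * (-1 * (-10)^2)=-28800/ 83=-346.99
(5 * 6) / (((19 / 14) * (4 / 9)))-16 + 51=1610 / 19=84.74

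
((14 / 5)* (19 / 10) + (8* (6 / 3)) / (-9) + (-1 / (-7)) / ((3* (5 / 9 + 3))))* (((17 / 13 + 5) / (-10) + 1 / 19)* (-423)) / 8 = 429549591 / 3952000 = 108.69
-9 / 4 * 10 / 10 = -9 / 4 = -2.25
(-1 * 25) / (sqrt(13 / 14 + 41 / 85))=-25 * sqrt(1998010) / 1679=-21.05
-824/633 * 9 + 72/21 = -12240/1477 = -8.29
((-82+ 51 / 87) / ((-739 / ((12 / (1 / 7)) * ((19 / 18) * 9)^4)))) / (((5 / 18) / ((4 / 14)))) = 8307572787 / 107155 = 77528.56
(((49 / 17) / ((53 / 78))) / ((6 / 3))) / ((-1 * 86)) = -1911 / 77486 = -0.02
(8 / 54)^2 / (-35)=-0.00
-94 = -94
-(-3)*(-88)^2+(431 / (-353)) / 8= 65606737 / 2824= 23231.85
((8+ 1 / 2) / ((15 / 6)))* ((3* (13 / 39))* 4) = 68 / 5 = 13.60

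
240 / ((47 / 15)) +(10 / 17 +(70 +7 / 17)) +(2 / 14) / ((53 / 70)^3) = 1035062749 / 6997219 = 147.92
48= 48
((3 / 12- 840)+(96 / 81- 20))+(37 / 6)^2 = -44309 / 54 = -820.54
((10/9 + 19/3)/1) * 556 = 37252/9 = 4139.11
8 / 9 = 0.89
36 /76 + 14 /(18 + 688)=0.49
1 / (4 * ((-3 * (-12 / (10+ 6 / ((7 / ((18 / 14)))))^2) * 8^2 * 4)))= 0.00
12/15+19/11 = 139/55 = 2.53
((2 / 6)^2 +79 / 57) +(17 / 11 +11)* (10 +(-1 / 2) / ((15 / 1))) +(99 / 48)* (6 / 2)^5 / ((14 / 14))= 94459447 / 150480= 627.72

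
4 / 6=2 / 3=0.67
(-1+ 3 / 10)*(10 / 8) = -7 / 8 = -0.88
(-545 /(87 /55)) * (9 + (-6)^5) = 77605275 /29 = 2676043.97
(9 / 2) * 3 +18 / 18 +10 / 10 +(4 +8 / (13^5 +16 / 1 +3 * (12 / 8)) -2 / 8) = 57182343 / 2970508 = 19.25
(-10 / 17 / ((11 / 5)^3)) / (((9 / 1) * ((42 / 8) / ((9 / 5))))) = -1000 / 475167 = -0.00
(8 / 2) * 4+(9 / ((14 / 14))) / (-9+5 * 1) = 55 / 4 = 13.75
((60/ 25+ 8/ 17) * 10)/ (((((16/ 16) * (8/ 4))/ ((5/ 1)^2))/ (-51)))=-18300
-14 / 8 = -7 / 4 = -1.75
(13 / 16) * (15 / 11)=195 / 176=1.11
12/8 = 3/2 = 1.50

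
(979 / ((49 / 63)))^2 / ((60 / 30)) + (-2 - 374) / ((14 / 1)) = 77631089 / 98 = 792153.97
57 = 57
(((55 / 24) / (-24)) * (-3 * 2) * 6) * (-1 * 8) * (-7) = 385 / 2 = 192.50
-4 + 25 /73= -267 /73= -3.66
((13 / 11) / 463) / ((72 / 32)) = 52 / 45837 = 0.00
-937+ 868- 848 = -917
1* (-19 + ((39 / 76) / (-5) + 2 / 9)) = -64571 / 3420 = -18.88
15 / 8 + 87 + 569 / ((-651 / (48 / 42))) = 3203611 / 36456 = 87.88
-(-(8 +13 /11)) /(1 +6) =101 /77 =1.31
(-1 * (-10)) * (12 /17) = 120 /17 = 7.06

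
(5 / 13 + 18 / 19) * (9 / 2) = 5.99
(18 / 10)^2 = 81 / 25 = 3.24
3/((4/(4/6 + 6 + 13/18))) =133/24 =5.54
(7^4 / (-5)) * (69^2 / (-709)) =11431161 / 3545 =3224.59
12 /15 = 4 /5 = 0.80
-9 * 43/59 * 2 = -774/59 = -13.12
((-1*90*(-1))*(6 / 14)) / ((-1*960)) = -9 / 224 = -0.04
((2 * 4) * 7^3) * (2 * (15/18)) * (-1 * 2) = -27440/3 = -9146.67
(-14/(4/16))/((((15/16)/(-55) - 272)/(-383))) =-9856/125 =-78.85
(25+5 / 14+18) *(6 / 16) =1821 / 112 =16.26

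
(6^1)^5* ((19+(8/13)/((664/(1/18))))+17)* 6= 1812308256/1079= 1679618.40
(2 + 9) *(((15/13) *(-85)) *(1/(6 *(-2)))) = 4675/52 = 89.90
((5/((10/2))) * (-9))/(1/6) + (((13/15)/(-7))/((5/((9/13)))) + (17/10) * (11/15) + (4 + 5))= -45959/1050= -43.77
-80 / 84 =-20 / 21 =-0.95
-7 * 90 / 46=-315 / 23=-13.70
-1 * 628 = -628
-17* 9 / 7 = -153 / 7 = -21.86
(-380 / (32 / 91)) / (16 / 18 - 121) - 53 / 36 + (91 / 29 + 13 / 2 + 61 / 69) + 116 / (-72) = 12365701 / 752376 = 16.44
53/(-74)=-53/74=-0.72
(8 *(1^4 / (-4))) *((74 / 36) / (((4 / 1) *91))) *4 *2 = -74 / 819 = -0.09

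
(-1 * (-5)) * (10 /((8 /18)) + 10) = 325 /2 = 162.50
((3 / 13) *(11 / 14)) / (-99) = -1 / 546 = -0.00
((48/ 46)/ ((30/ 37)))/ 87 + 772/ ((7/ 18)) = 139030516/ 70035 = 1985.16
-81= -81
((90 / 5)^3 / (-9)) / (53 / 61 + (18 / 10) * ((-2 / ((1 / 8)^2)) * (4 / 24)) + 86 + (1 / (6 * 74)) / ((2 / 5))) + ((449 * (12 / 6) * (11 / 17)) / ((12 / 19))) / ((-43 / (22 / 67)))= -39339272105999 / 1929031973799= -20.39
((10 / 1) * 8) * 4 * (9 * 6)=17280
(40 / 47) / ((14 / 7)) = 20 / 47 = 0.43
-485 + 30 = -455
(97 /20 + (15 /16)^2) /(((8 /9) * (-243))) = -7333 /276480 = -0.03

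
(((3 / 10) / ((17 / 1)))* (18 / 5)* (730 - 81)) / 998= 0.04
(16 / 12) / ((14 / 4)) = 8 / 21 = 0.38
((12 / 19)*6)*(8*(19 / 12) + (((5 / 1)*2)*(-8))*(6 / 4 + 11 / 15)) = -11952 / 19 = -629.05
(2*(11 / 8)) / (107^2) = 11 / 45796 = 0.00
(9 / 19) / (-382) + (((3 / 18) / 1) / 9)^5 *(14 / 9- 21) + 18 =269923602461005 / 14996788848864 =18.00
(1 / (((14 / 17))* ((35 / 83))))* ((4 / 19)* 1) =2822 / 4655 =0.61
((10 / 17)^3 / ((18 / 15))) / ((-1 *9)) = -0.02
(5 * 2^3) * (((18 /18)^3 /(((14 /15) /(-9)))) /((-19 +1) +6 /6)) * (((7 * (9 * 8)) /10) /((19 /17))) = 19440 /19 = 1023.16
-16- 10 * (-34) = 324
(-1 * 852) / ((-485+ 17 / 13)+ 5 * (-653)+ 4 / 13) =3692 / 16243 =0.23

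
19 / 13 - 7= -72 / 13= -5.54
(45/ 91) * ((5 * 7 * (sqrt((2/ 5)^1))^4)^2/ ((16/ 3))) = 189/ 65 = 2.91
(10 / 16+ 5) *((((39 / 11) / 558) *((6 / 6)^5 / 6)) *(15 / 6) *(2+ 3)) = 1625 / 21824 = 0.07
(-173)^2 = 29929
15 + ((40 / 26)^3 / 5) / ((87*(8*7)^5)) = 24671793968665 / 1644786264576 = 15.00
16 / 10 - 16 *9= -712 / 5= -142.40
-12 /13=-0.92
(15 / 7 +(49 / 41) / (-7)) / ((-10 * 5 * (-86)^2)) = -283 / 53066300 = -0.00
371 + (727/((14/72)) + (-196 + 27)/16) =459121/112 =4099.29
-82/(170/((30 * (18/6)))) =-738/17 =-43.41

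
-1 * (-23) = 23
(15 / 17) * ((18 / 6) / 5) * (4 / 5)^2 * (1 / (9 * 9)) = 16 / 3825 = 0.00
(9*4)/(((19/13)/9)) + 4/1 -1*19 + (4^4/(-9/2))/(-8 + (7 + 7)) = 101165/513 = 197.20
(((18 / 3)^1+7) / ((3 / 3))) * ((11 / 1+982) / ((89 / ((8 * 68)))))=7022496 / 89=78904.45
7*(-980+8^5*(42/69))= 3053484/23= 132760.17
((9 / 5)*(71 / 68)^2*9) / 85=408321 / 1965200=0.21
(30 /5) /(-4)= -3 /2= -1.50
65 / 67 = 0.97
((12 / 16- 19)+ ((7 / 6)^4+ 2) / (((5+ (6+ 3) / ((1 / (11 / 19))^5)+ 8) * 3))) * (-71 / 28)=168590046619699 / 3662048444544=46.04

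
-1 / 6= -0.17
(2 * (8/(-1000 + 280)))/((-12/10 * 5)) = 1/270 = 0.00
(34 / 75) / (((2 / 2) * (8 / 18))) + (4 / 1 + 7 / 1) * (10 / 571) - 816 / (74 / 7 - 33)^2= -288170171 / 703728950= -0.41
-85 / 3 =-28.33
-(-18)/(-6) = -3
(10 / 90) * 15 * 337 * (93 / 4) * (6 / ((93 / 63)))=106155 / 2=53077.50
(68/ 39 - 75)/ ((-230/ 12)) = 5714/ 1495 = 3.82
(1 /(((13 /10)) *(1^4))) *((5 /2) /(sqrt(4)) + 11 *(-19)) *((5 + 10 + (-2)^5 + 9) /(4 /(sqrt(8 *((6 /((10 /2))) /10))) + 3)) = -149580 /299 + 83100 *sqrt(6) /299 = 180.51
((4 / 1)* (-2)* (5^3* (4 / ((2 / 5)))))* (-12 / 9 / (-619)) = -40000 / 1857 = -21.54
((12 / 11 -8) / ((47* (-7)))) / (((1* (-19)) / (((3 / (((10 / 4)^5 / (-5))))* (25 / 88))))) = 48 / 995225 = 0.00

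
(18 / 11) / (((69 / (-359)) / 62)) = -133548 / 253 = -527.86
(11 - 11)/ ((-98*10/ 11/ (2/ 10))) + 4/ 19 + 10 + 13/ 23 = 4709/ 437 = 10.78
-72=-72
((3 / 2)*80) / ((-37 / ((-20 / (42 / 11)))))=4400 / 259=16.99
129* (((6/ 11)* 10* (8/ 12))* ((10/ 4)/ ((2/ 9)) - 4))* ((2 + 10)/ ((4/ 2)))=224460/ 11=20405.45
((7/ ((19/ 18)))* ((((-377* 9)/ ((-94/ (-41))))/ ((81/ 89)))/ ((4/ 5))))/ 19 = -709.44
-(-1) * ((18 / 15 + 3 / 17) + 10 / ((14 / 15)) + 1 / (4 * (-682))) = 19624637 / 1623160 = 12.09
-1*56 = -56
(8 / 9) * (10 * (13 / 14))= 520 / 63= 8.25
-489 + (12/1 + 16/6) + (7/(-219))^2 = -22749452/47961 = -474.33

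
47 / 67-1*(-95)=6412 / 67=95.70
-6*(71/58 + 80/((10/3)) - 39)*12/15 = 9588/145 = 66.12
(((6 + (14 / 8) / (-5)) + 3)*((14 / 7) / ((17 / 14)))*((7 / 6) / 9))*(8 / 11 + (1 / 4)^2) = 1178303 / 807840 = 1.46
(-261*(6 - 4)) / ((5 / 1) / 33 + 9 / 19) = -163647 / 196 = -834.93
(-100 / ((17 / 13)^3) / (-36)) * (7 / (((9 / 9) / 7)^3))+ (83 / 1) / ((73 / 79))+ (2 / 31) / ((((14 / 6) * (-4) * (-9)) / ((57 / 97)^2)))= 40495317405453167 / 13180908090546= 3072.27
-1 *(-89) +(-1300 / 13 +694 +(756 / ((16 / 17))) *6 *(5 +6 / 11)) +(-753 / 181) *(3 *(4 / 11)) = 109125833 / 3982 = 27404.78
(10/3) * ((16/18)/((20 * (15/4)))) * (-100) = -320/81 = -3.95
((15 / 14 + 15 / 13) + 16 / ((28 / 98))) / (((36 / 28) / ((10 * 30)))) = 529850 / 39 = 13585.90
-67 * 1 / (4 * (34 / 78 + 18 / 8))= -2613 / 419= -6.24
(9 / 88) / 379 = 9 / 33352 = 0.00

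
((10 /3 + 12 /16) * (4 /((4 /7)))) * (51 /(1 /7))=40817 /4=10204.25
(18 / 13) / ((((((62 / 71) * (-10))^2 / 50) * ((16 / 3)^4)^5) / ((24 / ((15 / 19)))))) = 3005646508290411 / 37757775661113905699010641920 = 0.00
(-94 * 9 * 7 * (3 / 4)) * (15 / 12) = -44415 / 8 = -5551.88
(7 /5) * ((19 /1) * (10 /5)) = 266 /5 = 53.20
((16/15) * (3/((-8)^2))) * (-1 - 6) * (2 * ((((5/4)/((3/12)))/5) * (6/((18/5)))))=-1.17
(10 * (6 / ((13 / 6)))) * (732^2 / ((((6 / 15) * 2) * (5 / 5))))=241120800 / 13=18547753.85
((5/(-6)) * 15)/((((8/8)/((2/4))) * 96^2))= -25/36864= -0.00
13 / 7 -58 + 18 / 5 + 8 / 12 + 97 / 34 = -175013 / 3570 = -49.02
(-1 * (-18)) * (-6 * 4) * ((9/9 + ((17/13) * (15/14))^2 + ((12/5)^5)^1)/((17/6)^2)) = -1955212715952/439928125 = -4444.39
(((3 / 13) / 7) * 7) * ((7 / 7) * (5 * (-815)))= -12225 / 13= -940.38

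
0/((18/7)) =0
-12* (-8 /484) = 24 /121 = 0.20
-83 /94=-0.88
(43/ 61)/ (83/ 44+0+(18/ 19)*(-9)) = -0.11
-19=-19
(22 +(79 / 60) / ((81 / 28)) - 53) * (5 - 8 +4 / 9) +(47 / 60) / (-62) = 42330517 / 542376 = 78.05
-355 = -355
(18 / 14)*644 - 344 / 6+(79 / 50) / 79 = 115603 / 150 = 770.69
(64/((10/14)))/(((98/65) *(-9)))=-416/63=-6.60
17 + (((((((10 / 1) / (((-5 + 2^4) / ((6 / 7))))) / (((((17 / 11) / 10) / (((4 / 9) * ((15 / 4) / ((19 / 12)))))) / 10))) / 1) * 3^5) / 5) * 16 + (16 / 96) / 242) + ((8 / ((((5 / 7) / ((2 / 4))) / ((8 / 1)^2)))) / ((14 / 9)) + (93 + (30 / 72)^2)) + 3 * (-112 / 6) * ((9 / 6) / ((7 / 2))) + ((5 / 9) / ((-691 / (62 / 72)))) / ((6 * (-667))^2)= 41586.81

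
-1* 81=-81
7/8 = 0.88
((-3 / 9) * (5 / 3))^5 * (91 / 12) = -284375 / 708588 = -0.40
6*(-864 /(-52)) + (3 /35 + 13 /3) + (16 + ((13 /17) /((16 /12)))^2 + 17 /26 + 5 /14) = 766571333 /6311760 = 121.45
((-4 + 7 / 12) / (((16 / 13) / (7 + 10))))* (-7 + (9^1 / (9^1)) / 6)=371501 / 1152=322.48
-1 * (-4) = 4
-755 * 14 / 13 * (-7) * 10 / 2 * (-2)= -739900 / 13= -56915.38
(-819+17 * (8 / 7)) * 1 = -5597 / 7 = -799.57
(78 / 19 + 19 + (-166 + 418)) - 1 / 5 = 26116 / 95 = 274.91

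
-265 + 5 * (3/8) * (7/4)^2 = -33185/128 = -259.26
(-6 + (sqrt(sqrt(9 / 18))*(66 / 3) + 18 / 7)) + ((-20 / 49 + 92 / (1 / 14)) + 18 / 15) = 11*2^(3 / 4) + 314914 / 245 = 1303.86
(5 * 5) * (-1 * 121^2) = -366025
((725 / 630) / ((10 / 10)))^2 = 21025 / 15876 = 1.32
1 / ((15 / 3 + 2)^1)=1 / 7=0.14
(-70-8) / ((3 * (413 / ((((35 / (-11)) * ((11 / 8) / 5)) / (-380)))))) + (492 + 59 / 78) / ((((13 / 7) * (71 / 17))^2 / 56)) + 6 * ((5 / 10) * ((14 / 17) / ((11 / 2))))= 255823841361810959 / 557192439906960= 459.13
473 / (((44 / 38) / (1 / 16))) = 817 / 32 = 25.53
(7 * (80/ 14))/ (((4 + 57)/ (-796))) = -521.97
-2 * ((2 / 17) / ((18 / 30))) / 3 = -20 / 153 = -0.13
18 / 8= 9 / 4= 2.25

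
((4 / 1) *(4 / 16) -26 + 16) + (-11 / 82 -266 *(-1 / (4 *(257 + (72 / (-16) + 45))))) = -62107 / 6970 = -8.91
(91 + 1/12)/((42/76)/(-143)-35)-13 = -15.60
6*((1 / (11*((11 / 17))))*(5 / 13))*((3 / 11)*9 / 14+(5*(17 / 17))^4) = 24550635 / 121121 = 202.70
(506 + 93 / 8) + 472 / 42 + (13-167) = 62977 / 168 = 374.86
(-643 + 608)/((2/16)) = -280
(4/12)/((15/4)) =4/45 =0.09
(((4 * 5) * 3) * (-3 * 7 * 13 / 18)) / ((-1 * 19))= 47.89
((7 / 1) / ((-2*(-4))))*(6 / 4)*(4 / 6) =7 / 8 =0.88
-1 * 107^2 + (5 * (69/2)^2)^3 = 13489769652389/64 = 210777650818.58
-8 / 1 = -8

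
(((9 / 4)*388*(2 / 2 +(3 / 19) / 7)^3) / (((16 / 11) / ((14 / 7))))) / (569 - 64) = 3019490496 / 1188081685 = 2.54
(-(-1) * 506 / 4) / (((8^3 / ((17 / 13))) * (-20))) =-4301 / 266240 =-0.02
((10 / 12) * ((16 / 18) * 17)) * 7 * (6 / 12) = 1190 / 27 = 44.07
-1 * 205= -205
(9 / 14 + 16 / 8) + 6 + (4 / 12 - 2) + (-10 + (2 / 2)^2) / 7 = 239 / 42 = 5.69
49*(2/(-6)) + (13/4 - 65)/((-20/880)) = 8102/3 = 2700.67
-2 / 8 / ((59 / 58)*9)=-29 / 1062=-0.03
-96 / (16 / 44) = -264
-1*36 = -36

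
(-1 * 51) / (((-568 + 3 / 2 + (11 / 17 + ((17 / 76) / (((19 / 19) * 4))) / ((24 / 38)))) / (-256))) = -42614784 / 1846655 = -23.08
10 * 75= 750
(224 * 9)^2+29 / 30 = 121927709 / 30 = 4064256.97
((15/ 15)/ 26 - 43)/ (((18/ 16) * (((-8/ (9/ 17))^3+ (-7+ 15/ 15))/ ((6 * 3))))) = 3257172/ 16378895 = 0.20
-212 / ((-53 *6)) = 2 / 3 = 0.67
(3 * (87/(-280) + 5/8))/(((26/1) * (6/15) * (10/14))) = 33/260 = 0.13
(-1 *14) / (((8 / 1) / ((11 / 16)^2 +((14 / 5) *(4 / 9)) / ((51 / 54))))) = -272699 / 87040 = -3.13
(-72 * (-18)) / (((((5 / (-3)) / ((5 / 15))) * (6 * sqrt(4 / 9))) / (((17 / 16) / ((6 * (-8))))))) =459 / 320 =1.43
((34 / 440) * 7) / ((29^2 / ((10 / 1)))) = 119 / 18502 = 0.01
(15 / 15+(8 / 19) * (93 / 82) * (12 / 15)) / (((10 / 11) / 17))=1006621 / 38950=25.84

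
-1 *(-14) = 14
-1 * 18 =-18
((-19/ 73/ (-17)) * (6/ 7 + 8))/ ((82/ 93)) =0.15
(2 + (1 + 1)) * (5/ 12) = 5/ 3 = 1.67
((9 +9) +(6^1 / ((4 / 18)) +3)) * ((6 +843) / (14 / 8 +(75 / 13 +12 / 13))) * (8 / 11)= 16952832 / 4829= 3510.63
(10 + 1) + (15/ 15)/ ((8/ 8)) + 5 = 17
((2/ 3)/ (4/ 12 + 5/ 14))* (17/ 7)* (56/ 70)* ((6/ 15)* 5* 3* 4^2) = 26112/ 145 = 180.08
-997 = -997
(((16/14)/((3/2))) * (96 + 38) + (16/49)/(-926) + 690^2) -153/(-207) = 476202.83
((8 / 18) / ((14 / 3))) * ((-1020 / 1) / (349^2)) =-680 / 852607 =-0.00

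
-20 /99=-0.20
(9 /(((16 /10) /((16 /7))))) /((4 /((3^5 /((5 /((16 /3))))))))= 5832 /7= 833.14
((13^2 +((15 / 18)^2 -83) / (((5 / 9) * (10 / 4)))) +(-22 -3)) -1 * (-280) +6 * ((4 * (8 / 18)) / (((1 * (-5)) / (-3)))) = 18557 / 50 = 371.14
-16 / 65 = -0.25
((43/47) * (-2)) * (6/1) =-10.98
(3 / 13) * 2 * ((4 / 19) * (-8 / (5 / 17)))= -3264 / 1235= -2.64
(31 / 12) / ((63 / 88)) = 682 / 189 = 3.61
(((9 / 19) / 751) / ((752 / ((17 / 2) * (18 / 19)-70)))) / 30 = -3531 / 2038754720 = -0.00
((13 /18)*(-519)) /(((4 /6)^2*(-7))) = 6747 /56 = 120.48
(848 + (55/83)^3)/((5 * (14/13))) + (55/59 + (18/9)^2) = 383674324207/2361480310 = 162.47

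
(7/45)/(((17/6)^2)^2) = 1008/417605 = 0.00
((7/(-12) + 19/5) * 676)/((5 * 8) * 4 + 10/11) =13.51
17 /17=1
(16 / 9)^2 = 256 / 81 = 3.16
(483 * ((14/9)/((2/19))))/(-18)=-21413/54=-396.54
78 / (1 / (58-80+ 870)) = 66144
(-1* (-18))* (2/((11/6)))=216/11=19.64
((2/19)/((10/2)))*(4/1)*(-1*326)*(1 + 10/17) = -43.60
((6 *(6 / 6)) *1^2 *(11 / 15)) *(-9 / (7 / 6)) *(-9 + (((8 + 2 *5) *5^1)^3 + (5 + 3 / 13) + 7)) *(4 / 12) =-8248150.84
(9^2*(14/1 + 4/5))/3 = 1998/5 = 399.60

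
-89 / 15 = -5.93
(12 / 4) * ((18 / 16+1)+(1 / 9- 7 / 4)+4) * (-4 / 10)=-5.38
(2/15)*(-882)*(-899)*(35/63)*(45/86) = 1321530/43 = 30733.26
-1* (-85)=85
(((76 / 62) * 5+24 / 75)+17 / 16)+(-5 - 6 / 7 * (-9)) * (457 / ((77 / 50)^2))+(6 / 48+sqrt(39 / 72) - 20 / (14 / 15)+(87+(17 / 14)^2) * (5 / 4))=sqrt(78) / 12+79747608301 / 128659300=620.57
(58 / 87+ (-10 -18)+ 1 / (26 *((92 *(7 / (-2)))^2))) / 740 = -44210857 / 1196928096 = -0.04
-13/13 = -1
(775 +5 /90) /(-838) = -13951 /15084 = -0.92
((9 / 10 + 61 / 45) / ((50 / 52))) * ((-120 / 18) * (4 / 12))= -10556 / 2025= -5.21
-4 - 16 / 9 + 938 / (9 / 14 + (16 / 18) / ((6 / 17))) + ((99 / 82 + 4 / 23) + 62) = 7186793731 / 20283930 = 354.31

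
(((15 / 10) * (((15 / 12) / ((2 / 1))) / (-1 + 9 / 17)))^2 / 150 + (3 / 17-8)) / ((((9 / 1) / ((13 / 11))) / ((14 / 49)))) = -5133115 / 17547264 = -0.29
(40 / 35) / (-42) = -4 / 147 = -0.03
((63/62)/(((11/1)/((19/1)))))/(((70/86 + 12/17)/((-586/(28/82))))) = -1501637013/757702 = -1981.83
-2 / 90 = -1 / 45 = -0.02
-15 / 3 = -5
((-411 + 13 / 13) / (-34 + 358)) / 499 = -205 / 80838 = -0.00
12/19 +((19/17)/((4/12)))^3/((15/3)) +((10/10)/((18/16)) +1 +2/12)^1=85911241/8401230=10.23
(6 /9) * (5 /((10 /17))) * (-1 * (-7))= 119 /3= 39.67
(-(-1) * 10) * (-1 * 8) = -80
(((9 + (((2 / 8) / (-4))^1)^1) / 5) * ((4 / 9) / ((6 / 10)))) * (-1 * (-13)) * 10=9295 / 54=172.13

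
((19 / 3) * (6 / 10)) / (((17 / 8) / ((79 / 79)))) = 152 / 85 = 1.79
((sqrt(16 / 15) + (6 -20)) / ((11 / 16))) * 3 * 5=-282.92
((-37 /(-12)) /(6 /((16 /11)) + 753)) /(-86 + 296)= 37 /1907955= 0.00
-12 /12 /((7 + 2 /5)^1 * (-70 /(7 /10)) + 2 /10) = 0.00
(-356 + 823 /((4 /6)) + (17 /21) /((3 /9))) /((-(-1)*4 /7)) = 12333 /8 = 1541.62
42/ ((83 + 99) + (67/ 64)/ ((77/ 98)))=704/ 3073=0.23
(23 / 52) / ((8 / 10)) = 115 / 208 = 0.55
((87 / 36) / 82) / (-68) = -0.00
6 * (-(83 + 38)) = -726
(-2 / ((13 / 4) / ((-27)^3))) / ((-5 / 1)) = -157464 / 65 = -2422.52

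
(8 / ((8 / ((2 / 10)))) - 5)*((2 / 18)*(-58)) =464 / 15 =30.93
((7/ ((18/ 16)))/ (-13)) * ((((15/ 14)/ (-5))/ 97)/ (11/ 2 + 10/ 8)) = 16/ 102141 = 0.00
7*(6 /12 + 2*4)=119 /2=59.50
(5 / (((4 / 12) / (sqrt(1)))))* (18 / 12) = 45 / 2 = 22.50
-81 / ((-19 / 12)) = 972 / 19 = 51.16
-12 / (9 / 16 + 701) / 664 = -24 / 931675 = -0.00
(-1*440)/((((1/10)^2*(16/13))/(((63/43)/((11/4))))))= -819000/43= -19046.51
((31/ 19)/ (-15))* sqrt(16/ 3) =-124* sqrt(3)/ 855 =-0.25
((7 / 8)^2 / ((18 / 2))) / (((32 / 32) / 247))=12103 / 576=21.01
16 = 16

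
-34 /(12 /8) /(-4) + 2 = 23 /3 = 7.67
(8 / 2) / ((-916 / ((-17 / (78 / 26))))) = 17 / 687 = 0.02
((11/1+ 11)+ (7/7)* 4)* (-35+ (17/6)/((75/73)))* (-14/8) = 1320319/900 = 1467.02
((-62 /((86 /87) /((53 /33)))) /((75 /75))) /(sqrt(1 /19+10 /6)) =-47647 * sqrt(114) /6622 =-76.82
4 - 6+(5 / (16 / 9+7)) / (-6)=-331 / 158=-2.09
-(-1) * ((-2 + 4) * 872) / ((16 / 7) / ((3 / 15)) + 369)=12208 / 2663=4.58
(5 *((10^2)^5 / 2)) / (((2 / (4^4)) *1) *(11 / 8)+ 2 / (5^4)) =16000000000000000 / 8923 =1793118906197.47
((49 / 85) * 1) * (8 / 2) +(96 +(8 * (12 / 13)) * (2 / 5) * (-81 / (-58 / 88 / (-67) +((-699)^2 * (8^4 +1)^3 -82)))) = 3586742934230990179559228 / 36485537267787719883395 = 98.31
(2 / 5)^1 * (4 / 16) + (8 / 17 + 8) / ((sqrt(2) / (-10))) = -59.80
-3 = -3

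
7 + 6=13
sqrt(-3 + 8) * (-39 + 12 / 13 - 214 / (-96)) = -22369 * sqrt(5) / 624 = -80.16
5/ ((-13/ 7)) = -35/ 13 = -2.69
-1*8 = -8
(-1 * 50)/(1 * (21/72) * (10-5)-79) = 1200/1861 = 0.64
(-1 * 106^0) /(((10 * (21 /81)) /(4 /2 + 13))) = -81 /14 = -5.79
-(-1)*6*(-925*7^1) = -38850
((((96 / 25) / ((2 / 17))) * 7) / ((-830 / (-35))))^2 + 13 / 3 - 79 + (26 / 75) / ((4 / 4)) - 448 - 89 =-2232434611 / 4305625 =-518.49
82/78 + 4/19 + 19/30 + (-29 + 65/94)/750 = 10781261/5804500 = 1.86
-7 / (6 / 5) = -35 / 6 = -5.83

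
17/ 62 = 0.27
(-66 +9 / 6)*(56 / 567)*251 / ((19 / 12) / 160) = -27630080 / 171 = -161579.42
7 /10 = 0.70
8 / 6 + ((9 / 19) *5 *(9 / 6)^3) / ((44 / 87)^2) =28766093 / 882816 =32.58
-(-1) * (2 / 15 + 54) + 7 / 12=3283 / 60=54.72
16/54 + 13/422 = 3727/11394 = 0.33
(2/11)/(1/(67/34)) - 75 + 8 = -12462/187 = -66.64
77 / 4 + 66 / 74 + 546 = 83789 / 148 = 566.14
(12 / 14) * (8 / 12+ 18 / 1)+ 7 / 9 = 151 / 9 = 16.78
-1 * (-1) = 1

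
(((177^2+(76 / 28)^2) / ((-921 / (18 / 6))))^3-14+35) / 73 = -3620142060040025521 / 248499904769011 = -14567.98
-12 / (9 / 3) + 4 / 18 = -34 / 9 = -3.78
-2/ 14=-1/ 7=-0.14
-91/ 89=-1.02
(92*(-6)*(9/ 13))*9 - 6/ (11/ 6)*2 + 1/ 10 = -4927537/ 1430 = -3445.83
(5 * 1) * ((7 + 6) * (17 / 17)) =65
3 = 3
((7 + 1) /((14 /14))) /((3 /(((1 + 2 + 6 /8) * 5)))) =50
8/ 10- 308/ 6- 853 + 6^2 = -13013/ 15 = -867.53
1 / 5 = 0.20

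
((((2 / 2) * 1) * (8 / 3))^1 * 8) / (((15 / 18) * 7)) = 128 / 35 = 3.66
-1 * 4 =-4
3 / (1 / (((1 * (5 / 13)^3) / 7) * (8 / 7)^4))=1536000 / 36924979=0.04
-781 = -781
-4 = -4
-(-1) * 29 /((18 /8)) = 116 /9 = 12.89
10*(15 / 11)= 13.64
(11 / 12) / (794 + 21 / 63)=11 / 9532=0.00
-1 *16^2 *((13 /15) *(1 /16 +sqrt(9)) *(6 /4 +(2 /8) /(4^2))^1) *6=-61789 /10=-6178.90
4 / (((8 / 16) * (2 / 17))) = 68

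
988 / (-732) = -247 / 183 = -1.35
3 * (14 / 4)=21 / 2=10.50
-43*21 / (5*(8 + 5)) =-903 / 65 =-13.89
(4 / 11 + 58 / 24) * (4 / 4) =367 / 132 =2.78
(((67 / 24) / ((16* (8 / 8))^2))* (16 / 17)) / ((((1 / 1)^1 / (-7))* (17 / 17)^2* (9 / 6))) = -0.05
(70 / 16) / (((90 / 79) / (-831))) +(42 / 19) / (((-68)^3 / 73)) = -28597978213 / 8961312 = -3191.27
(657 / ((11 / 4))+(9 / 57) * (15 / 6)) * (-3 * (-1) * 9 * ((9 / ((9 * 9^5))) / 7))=33343 / 2133054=0.02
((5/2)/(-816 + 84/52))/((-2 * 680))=0.00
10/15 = 2/3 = 0.67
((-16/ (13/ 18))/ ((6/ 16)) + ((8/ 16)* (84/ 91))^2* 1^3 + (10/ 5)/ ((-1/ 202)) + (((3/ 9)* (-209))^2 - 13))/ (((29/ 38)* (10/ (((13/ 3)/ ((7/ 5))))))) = 126507700/ 71253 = 1775.47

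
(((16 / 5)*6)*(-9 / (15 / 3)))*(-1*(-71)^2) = 4355424 / 25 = 174216.96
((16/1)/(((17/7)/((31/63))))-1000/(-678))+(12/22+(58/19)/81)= 172355900/32520609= 5.30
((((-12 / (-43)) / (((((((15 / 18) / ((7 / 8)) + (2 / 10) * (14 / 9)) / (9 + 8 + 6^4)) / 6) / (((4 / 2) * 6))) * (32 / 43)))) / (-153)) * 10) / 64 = -6203925 / 216512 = -28.65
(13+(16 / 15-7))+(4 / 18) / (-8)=1267 / 180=7.04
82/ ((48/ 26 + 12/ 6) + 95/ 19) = 1066/ 115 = 9.27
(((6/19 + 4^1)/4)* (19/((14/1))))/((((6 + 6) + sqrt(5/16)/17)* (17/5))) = 167280/4660957 - 205* sqrt(5)/4660957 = 0.04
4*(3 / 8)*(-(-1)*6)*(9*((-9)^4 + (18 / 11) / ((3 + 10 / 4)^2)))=707353803 / 1331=531445.38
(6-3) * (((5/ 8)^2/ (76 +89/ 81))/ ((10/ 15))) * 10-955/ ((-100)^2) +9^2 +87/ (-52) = 10321460557/ 129896000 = 79.46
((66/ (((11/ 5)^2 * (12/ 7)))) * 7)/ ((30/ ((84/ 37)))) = 1715/ 407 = 4.21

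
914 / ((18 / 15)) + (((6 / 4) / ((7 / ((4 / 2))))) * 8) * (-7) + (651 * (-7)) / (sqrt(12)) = 2213 / 3 - 1519 * sqrt(3) / 2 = -577.83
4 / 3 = 1.33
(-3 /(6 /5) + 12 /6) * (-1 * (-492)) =-246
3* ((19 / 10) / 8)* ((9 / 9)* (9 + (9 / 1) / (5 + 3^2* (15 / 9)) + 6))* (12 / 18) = 5871 / 800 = 7.34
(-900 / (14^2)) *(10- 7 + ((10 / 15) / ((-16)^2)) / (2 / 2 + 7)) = -691275 / 50176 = -13.78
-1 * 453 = -453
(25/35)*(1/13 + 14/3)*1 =925/273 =3.39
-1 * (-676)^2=-456976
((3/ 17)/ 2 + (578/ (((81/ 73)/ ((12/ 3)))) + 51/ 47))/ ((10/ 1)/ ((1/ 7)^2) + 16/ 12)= 269855923/ 63597204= 4.24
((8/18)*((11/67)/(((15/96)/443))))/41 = 623744/123615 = 5.05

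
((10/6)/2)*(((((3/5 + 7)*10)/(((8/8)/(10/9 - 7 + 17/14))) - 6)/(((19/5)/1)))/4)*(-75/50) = 71125/2394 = 29.71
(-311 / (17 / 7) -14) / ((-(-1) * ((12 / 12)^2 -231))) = 21 / 34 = 0.62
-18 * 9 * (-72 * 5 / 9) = 6480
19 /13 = 1.46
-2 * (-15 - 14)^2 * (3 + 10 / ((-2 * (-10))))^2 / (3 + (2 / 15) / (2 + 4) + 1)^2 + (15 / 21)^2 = -4087324975 / 3210578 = -1273.08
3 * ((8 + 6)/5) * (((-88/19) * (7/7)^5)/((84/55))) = -484/19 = -25.47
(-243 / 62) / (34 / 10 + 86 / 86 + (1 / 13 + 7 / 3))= -47385 / 82336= -0.58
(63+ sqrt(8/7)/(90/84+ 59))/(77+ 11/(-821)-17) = 3284 * sqrt(14)/41418409+ 51723/49249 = 1.05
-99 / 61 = -1.62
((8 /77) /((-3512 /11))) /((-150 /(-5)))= -1 /92190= -0.00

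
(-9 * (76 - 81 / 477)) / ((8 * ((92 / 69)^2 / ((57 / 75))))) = -6185241 / 169600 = -36.47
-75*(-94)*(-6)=-42300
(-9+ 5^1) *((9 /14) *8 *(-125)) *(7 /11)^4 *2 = 12348000 /14641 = 843.39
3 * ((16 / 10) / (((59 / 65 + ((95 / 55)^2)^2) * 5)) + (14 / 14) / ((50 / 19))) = 144439227 / 116683550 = 1.24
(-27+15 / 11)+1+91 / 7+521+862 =15085 / 11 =1371.36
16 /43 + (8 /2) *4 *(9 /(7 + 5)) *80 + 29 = 42543 /43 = 989.37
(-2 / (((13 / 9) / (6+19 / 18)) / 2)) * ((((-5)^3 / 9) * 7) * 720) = 1367692.31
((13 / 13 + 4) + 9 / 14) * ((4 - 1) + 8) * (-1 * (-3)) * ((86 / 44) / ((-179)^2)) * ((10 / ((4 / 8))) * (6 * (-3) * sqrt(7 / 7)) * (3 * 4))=-11006280 / 224287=-49.07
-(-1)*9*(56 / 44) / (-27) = -14 / 33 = -0.42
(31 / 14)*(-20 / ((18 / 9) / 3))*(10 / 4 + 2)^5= -27457785 / 224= -122579.40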